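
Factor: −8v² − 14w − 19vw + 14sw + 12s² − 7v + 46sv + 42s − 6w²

Group: 2s(6s − v − 2w) + (8v + 3w + 7)(6s − v − 2w); both groups contain (6s − v − 2w).

(2s + 8v + 3w + 7)(6s − v − 2w)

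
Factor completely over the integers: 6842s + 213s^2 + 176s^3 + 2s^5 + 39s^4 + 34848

Testing divisors of the constant over divisors of the leading coefficient, s = -9 is a root, so (s + 9) divides it; the quotient is 2s^4 + 21s^3 - 13s^2 + 330s + 3872.
Then s = -11 is a root, giving the factor (s + 11) and quotient 2s^3 - s^2 - 2s + 352.
Continuing, s = -11/2 is a root, so (2s + 11) is a factor; dividing leaves s^2 - 6s + 32.
The quadratic s^2 - 6s + 32 has discriminant -92 < 0 and is irreducible over ℤ.

(2s + 11)(s + 11)(s + 9)(s^2 - 6s + 32)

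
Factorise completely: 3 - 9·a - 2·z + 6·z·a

Group as (6·z·a - 2·z) + (-9·a + 3) = 2·z·(3·a - 1) - 3·(3·a - 1).
Both groups share the factor (3·a - 1).

(2·z - 3)·(3·a - 1)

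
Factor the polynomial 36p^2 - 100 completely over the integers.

Factor out 4, leaving 9p^2 - 25, which is a difference of two squares.

4(3p + 5)(3p - 5)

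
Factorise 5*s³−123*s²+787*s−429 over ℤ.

Testing divisors of the constant over divisors of the leading coefficient, s = 13 is a root, giving the factor (s−13) and quotient 5*s²−58*s+33.
The remaining quadratic factors as (5*s−3)(s−11).

(5*s−3)*(s−11)*(s−13)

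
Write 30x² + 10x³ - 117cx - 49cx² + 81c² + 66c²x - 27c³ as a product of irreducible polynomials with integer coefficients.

Group: 3c(-9c² + 19cx + 27c - 10x² - 30x) - x(-9c² + 19cx + 27c - 10x² - 30x); both groups contain (-9c² + 19cx + 27c - 10x² - 30x), so (3c - x) is a factor with cofactor -9c² + 19cx + 27c - 10x² - 30x.
The cofactor groups again: -9c² + 19cx + 27c - 10x² - 30x = -c(9c - 10x) + (x + 3)(9c - 10x); both groups contain (9c - 10x), giving -(c - x - 3)(9c - 10x).

-(3c - x)(9c - 10x)(c - x - 3)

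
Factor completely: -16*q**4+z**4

(z-2*q)*(z+2*q)*(z**2+4*q**2)

(z)⁴ − (2*q)⁴ = ((z)² − (2*q)²)((z)² + (2*q)²); the first factor splits again, the second (z**2+4*q**2) is irreducible.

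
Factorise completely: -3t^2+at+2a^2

Group: 2a(a-t) + 3t(a-t); both groups contain (a-t).

(2a+3t)(a-t)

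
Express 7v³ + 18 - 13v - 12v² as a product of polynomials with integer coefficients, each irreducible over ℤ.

Testing divisors of the constant over divisors of the leading coefficient, v = 2 is a root, giving the factor (v - 2) and quotient 7v² + 2v - 9.
The remaining quadratic factors as (7v + 9)(v - 1).

(7v + 9)(v - 1)(v - 2)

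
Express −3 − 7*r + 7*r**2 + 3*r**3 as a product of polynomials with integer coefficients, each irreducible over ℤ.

(3*r + 1)*(r + 3)*(r − 1)

Testing divisors of the constant over divisors of the leading coefficient, r = 1 is a root, so (r − 1) divides it; the quotient is 3*r**2 + 10*r + 3.
The remaining quadratic factors as (3*r + 1)(r + 3).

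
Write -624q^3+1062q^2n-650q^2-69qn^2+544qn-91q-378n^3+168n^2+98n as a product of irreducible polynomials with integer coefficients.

Group: 8q(-78q^2+45qn-13q+42n^2+14n) + (-9n+7)(-78q^2+45qn-13q+42n^2+14n); both groups contain (-78q^2+45qn-13q+42n^2+14n), so (8q-9n+7) is a factor with cofactor -78q^2+45qn-13q+42n^2+14n.
The cofactor groups again: -78q^2+45qn-13q+42n^2+14n = -6q(13q-14n) + (-3n-1)(13q-14n); both groups contain (13q-14n), giving -(6q+3n+1)(13q-14n).

-(13q-14n)(8q-9n+7)(6q+3n+1)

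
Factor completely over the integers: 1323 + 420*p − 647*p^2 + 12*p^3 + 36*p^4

(2*p + 9)*(3*p − 7)*(6*p + 7)*(p − 3)

By the rational root theorem, p = 7/3 is a root, giving the factor (3*p − 7) and quotient 12*p^3 + 32*p^2 − 141*p − 189.
Continuing, p = −7/6 is a root, so (6*p + 7) is a factor; dividing leaves 2*p^2 + 3*p − 27.
The remaining quadratic factors as (2*p + 9)(p − 3).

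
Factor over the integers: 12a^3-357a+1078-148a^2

(2a+7)(6a-11)(a-14)

Trying the rational-root candidates, a = -7/2 is a root, so (2a+7) divides it; the quotient is 6a^2-95a+154.
The remaining quadratic factors as (6a-11)(a-14).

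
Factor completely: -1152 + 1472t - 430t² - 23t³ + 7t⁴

(7t - 9)(t + 8)(t - 2)(t - 8)

Trying the rational-root candidates, t = 9/7 is a root, giving the factor (7t - 9) and quotient t³ - 2t² - 64t + 128.
Next, t = 2 is a root, giving the factor (t - 2) and quotient t² - 64.
The remaining quadratic factors as (t + 8)(t - 8).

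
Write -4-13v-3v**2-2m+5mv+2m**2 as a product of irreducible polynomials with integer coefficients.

Group: m(2m-v-4) + (3v+1)(2m-v-4); both groups contain (2m-v-4).

(2m-v-4)(m+3v+1)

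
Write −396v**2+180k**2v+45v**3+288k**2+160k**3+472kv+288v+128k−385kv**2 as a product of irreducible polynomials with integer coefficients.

Group: 5k(32k**2+68kv+32k−9v**2+72v) + (−5v+4)(32k**2+68kv+32k−9v**2+72v); both groups contain (32k**2+68kv+32k−9v**2+72v), so (5k−5v+4) is a factor with cofactor 32k**2+68kv+32k−9v**2+72v.
The cofactor groups again: 32k**2+68kv+32k−9v**2+72v = 8k(4k+9v) + (−v+8)(4k+9v); both groups contain (4k+9v), giving (8k−v+8)(4k+9v).

(4k+9v)(5k−5v+4)(8k−v+8)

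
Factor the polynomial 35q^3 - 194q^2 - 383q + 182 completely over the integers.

Trying the rational-root candidates, q = -13/7 is a root, so (7q + 13) is a factor; dividing leaves 5q^2 - 37q + 14.
The remaining quadratic factors as (5q - 2)(q - 7).

(5q - 2)(7q + 13)(q - 7)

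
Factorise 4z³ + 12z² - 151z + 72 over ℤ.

Trying the rational-root candidates, z = -8 is a root, so (z + 8) is a factor; dividing leaves 4z² - 20z + 9.
The remaining quadratic factors as (2z - 9)(2z - 1).

(2z - 1)(2z - 9)(z + 8)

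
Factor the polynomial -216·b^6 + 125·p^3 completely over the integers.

-(6·b^2 - 5·p)·(36·b^4 + 30·b^2·p + 25·p^2)

Recognize a difference of cubes with the parts 5·p and 6·b^2.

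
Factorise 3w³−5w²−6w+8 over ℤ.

Among the possible rational roots, w = 2 is a root, so (w−2) is a factor; dividing leaves 3w²+w−4.
The remaining quadratic factors as (w−1)(3w+4).

(3w+4)(w−1)(w−2)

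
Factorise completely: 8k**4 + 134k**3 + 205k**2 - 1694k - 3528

(2k - 7)(4k + 9)(k + 14)(k + 4)

By the rational root theorem, k = 7/2 is a root, so (2k - 7) is a factor; dividing leaves 4k**3 + 81k**2 + 386k + 504.
Then k = -9/4 is a root, giving the factor (4k + 9) and quotient k**2 + 18k + 56.
The remaining quadratic factors as (k + 4)(k + 14).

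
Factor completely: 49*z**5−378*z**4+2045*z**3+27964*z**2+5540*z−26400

(7*z+8)*(7*z−6)*(z+5)*(z**2−13*z+110)

By the rational root theorem, z = 6/7 is a root, giving the factor (7*z−6) and quotient 7*z**4−48*z**3+251*z**2+4210*z+4400.
Next, z = −5 is a root, giving the factor (z+5) and quotient 7*z**3−83*z**2+666*z+880.
Continuing, z = −8/7 is a root, so (7*z+8) divides it; the quotient is z**2−13*z+110.
The quadratic z**2−13*z+110 has discriminant −271 < 0 and is irreducible over ℤ.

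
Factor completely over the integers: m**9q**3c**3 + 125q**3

q**3(m**3c + 5)(m**6c**2 − 5m**3c + 25)

Pull out the common factor q**3, leaving m**9c**3 + 125.
Recognize a sum of cubes with the parts 5 and m**3c.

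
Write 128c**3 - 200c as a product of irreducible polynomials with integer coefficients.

Factor out 8c, leaving 16c**2 - 25, which is a difference of two squares.

8c(4c + 5)(4c - 5)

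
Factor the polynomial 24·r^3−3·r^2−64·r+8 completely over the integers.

Group as (24·r^3−64·r) + (−3·r^2+8) = 8·r·(3·r^2−8) − (3·r^2−8).
Both groups share the factor (3·r^2−8).

(8·r−1)·(3·r^2−8)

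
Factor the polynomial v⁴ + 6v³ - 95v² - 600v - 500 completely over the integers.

(v + 1)(v + 10)(v + 5)(v - 10)

Among the possible rational roots, v = -1 is a root, giving the factor (v + 1) and quotient v³ + 5v² - 100v - 500.
Then v = 10 is a root, so (v - 10) divides it; the quotient is v² + 15v + 50.
The remaining quadratic factors as (v + 10)(v + 5).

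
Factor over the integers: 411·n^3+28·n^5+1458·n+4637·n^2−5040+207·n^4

Testing divisors of the constant over divisors of the leading coefficient, n = −8 is a root, giving the factor (n+8) and quotient 28·n^4−17·n^3+547·n^2+261·n−630.
Then n = 6/7 is a root, so (7·n−6) is a factor; dividing leaves 4·n^3+n^2+79·n+105.
Continuing, n = −5/4 is a root, so (4·n+5) is a factor; dividing leaves n^2−n+21.
The quadratic n^2−n+21 has discriminant −83 < 0 and is irreducible over ℤ.

(4·n+5)·(7·n−6)·(n+8)·(n^2−n+21)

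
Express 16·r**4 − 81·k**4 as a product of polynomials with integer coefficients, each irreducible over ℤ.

Difference of squares twice: with A = 2·r and B = 3·k, A⁴ − B⁴ = (A² − B²)(A² + B²), and A² − B² factors again.

(2·r − 3·k)·(2·r + 3·k)·(4·r**2 + 9·k**2)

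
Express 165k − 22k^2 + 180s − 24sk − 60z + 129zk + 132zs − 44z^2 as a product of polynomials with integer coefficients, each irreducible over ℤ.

Group: −4z(11z − 2k + 15) + (12s + 11k)(11z − 2k + 15); both groups contain (11z − 2k + 15).

−(4z − 12s − 11k)(11z − 2k + 15)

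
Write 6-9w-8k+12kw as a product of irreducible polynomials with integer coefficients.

Group as (12kw-8k) + (-9w+6) = 4k(3w-2) - 3(3w-2).
Both groups share the factor (3w-2).

(3w-2)(4k-3)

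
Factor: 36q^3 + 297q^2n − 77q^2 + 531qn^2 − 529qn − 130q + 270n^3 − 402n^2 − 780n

(4q + 5n − 13)(q + 6n)(9q + 9n + 10)

Group: q(36q^2 + 81qn − 77q + 45n^2 − 67n − 130) + 6n(36q^2 + 81qn − 77q + 45n^2 − 67n − 130); both groups contain (36q^2 + 81qn − 77q + 45n^2 − 67n − 130), so (q + 6n) is a factor with cofactor 36q^2 + 81qn − 77q + 45n^2 − 67n − 130.
The cofactor groups again: 36q^2 + 81qn − 77q + 45n^2 − 67n − 130 = 4q(9q + 9n + 10) + (5n − 13)(9q + 9n + 10); both groups contain (9q + 9n + 10), giving (4q + 5n − 13)(9q + 9n + 10).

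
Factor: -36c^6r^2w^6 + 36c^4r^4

Every term has a factor of 36c^4r^2; factoring it out leaves -c^2w^6 + r^2.
Recognize a difference of squares with the parts r and cw^3.

-36c^4r^2(cw^3 + r)(cw^3 - r)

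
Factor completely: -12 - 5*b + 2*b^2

(2*b + 3)*(b - 4)

Need a pair with product 2·(-12) = -24 and sum -5: that's 3 and -8.
Split the middle term: 2*b^2 + 3*b - 8*b - 12 = b*(2*b + 3) - 4*(2*b + 3).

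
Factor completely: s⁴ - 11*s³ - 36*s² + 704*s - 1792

Testing divisors of the constant over divisors of the leading coefficient, s = 7 is a root, so (s - 7) is a factor; dividing leaves s³ - 4*s² - 64*s + 256.
Continuing, s = -8 is a root, so (s + 8) divides it; the quotient is s² - 12*s + 32.
The remaining quadratic factors as (s - 8)(s - 4).

(s + 8)*(s - 4)*(s - 7)*(s - 8)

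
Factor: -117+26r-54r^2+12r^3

(2r-9)(6r^2+13)

Group as (12r^3+26r) + (-54r^2-117) = 2r(6r^2+13) - 9(6r^2+13).
Both groups share the factor (6r^2+13).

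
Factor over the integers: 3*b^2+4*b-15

(3*b-5)*(b+3)

Need a pair with product 3·(-15) = -45 and sum 4: that's 9 and -5.
Split the middle term: 3*b^2+9*b - 5*b-15 = 3*b*(b+3) - 5*(b+3).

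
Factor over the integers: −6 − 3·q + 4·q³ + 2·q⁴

(q + 2)·(2·q³ − 3)

Group as (2·q⁴ − 3·q) + (4·q³ − 6) = q·(2·q³ − 3) + 2·(2·q³ − 3).
Both groups share the factor (2·q³ − 3).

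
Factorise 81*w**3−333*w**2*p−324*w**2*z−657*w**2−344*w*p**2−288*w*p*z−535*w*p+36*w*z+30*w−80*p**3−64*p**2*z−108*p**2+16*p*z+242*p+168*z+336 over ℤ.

Group: 9*w*(9*w**2−41*w*p−36*w*z−66*w−20*p**2−16*p*z−62*p−24*z−48) + (4*p−7)*(9*w**2−41*w*p−36*w*z−66*w−20*p**2−16*p*z−62*p−24*z−48); both groups contain (9*w**2−41*w*p−36*w*z−66*w−20*p**2−16*p*z−62*p−24*z−48), so (9*w+4*p−7) is a factor with cofactor 9*w**2−41*w*p−36*w*z−66*w−20*p**2−16*p*z−62*p−24*z−48.
The cofactor groups again: 9*w**2−41*w*p−36*w*z−66*w−20*p**2−16*p*z−62*p−24*z−48 = w*(9*w+4*p+6) + (−5*p−4*z−8)*(9*w+4*p+6); both groups contain (9*w+4*p+6), giving (w−5*p−4*z−8)*(9*w+4*p+6).

(w−5*p−4*z−8)*(9*w+4*p+6)*(9*w+4*p−7)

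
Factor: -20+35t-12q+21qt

(3q+5)(7t-4)

Group as (21qt-12q) + (35t-20) = 3q(7t-4) + 5(7t-4).
Both groups share the factor (7t-4).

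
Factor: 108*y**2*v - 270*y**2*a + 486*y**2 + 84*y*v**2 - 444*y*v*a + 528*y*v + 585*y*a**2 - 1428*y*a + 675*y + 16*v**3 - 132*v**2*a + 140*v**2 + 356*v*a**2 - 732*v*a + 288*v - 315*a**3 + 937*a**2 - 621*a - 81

Group: 9*y*(12*y*v - 30*y*a + 54*y + 4*v**2 - 24*v*a + 36*v + 35*a**2 - 108*a + 81) + (4*v - 9*a - 1)*(12*y*v - 30*y*a + 54*y + 4*v**2 - 24*v*a + 36*v + 35*a**2 - 108*a + 81); both groups contain (12*y*v - 30*y*a + 54*y + 4*v**2 - 24*v*a + 36*v + 35*a**2 - 108*a + 81), so (9*y + 4*v - 9*a - 1) is a factor with cofactor 12*y*v - 30*y*a + 54*y + 4*v**2 - 24*v*a + 36*v + 35*a**2 - 108*a + 81.
The cofactor groups again: 12*y*v - 30*y*a + 54*y + 4*v**2 - 24*v*a + 36*v + 35*a**2 - 108*a + 81 = 6*y*(2*v - 5*a + 9) + (2*v - 7*a + 9)*(2*v - 5*a + 9); both groups contain (2*v - 5*a + 9), giving (6*y + 2*v - 7*a + 9)*(2*v - 5*a + 9).

(2*v - 5*a + 9)*(6*y + 2*v - 7*a + 9)*(9*y + 4*v - 9*a - 1)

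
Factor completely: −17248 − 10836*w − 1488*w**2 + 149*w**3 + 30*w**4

(2*w + 11)*(3*w + 14)*(5*w + 14)*(w − 8)

Among the possible rational roots, w = 8 is a root, so (w − 8) is a factor; dividing leaves 30*w**3 + 389*w**2 + 1624*w + 2156.
Continuing, w = −11/2 is a root, so (2*w + 11) divides it; the quotient is 15*w**2 + 112*w + 196.
The remaining quadratic factors as (3*w + 14)(5*w + 14).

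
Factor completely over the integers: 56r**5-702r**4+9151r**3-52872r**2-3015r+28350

(2r-15)(4r-3)(7r+5)(r**2-5r+126)

By the rational root theorem, r = -5/7 is a root, so (7r+5) divides it; the quotient is 8r**4-106r**3+1383r**2-8541r+5670.
Then r = 15/2 is a root, giving the factor (2r-15) and quotient 4r**3-23r**2+519r-378.
Next, r = 3/4 is a root, so (4r-3) is a factor; dividing leaves r**2-5r+126.
The quadratic r**2-5r+126 has discriminant -479 < 0 and is irreducible over ℤ.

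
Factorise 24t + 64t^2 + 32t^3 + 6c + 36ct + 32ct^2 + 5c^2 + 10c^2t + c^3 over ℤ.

Group: c(c^2 + 6ct + 5c + 8t^2 + 16t + 6) + 4t(c^2 + 6ct + 5c + 8t^2 + 16t + 6); both groups contain (c^2 + 6ct + 5c + 8t^2 + 16t + 6), so (c + 4t) is a factor with cofactor c^2 + 6ct + 5c + 8t^2 + 16t + 6.
The cofactor groups again: c^2 + 6ct + 5c + 8t^2 + 16t + 6 = c(c + 4t + 2) + (2t + 3)(c + 4t + 2); both groups contain (c + 4t + 2), giving (c + 2t + 3)(c + 4t + 2).

(c + 2t + 3)(c + 4t)(c + 4t + 2)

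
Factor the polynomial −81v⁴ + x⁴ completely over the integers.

(x − 3v)(x + 3v)(x² + 9v²)

Difference of squares twice: with A = x and B = 3v, A⁴ − B⁴ = (A² − B²)(A² + B²), and A² − B² factors again.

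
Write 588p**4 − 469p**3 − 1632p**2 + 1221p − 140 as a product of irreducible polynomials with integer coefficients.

(3p + 5)(4p − 7)(7p − 1)(7p − 4)

Among the possible rational roots, p = −5/3 is a root, so (3p + 5) is a factor; dividing leaves 196p**3 − 483p**2 + 261p − 28.
Continuing, p = 4/7 is a root, so (7p − 4) divides it; the quotient is 28p**2 − 53p + 7.
The remaining quadratic factors as (7p − 1)(4p − 7).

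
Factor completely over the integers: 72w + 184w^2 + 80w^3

8w(2w + 1)(5w + 9)

Pull out the common factor 8w, then factor the remaining trinomial.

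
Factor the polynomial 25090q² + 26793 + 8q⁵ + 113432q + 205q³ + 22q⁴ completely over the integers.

By the rational root theorem, q = −13 is a root, so (q + 13) is a factor; dividing leaves 8q⁴ − 82q³ + 1271q² + 8567q + 2061.
Continuing, q = −1/4 is a root, so (4q + 1) is a factor; dividing leaves 2q³ − 21q² + 323q + 2061.
Then q = −9/2 is a root, so (2q + 9) is a factor; dividing leaves q² − 15q + 229.
The quadratic q² − 15q + 229 has discriminant −691 < 0 and is irreducible over ℤ.

(2q + 9)(4q + 1)(q + 13)(q² − 15q + 229)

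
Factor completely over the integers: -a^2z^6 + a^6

a^2(a^2 + z^3)(a^2 - z^3)

Every term has a factor of a^2; factoring it out leaves a^4 - z^6.
Recognize a difference of squares with the parts a^2 and z^3.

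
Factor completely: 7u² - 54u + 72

Need a pair with product 7·72 = 504 and sum -54: that's -42 and -12.
Split the middle term: 7u² - 42u - 12u + 72 = 7u(u - 6) - 12(u - 6).

(7u - 12)(u - 6)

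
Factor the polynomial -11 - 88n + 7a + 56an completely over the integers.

(7a - 11)(8n + 1)

Group as (56an + 7a) + (-88n - 11) = 7a(8n + 1) - 11(8n + 1).
Both groups share the factor (8n + 1).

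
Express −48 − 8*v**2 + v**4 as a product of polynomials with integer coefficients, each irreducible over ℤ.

(v**2 + 4)*(v**2 − 12)

Substitute u = v**2 to get a quadratic in u, then factor.
v**2 − 12 is irreducible over ℤ (12 is not a perfect square).
v**2 + 4 is irreducible over ℤ (sum of squares).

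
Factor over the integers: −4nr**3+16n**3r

4nr(2n+r)(2n−r)

Pull out the common factor 4nr; 4n**2−r**2 is a difference of squares.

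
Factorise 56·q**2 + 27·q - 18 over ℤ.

Need a pair with product 56·(-18) = -1008 and sum 27: that's -21 and 48.
Split the middle term: 56·q**2 - 21·q + 48·q - 18 = 7·q·(8·q - 3) + 6·(8·q - 3).

(7·q + 6)·(8·q - 3)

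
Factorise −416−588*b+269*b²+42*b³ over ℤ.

(6*b−13)*(7*b+4)*(b+8)

Testing divisors of the constant over divisors of the leading coefficient, b = −4/7 is a root, so (7*b+4) divides it; the quotient is 6*b²+35*b−104.
The remaining quadratic factors as (6*b−13)(b+8).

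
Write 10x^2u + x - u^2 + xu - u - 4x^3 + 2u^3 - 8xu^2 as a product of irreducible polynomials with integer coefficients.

-(2x - 2u - 1)(2x - u + 1)(x - u)

Group: x(-4x^2 + 6xu - 2u^2 + u + 1) - u(-4x^2 + 6xu - 2u^2 + u + 1); both groups contain (-4x^2 + 6xu - 2u^2 + u + 1), so (x - u) is a factor with cofactor -4x^2 + 6xu - 2u^2 + u + 1.
The cofactor groups again: -4x^2 + 6xu - 2u^2 + u + 1 = -2x(2x - u + 1) + (2u + 1)(2x - u + 1); both groups contain (2x - u + 1), giving -(2x - 2u - 1)(2x - u + 1).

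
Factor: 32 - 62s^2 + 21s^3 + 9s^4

Trying the rational-root candidates, s = 1 is a root, giving the factor (s - 1) and quotient 9s^3 + 30s^2 - 32s - 32.
Next, s = -2/3 is a root, giving the factor (3s + 2) and quotient 3s^2 + 8s - 16.
The remaining quadratic factors as (s + 4)(3s - 4).

(3s + 2)(3s - 4)(s + 4)(s - 1)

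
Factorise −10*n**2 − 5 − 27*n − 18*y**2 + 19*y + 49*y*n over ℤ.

Group: −9*y*(2*y − 5*n − 1) + (2*n + 5)*(2*y − 5*n − 1); both groups contain (2*y − 5*n − 1).

−(9*y − 2*n − 5)*(2*y − 5*n − 1)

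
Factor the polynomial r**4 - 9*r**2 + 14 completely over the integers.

(r**2 - 2)*(r**2 - 7)

Substitute u = r**2 to get a quadratic in u, then factor.
r**2 - 2 is irreducible over ℤ (2 is not a perfect square).
r**2 - 7 is irreducible over ℤ (7 is not a perfect square).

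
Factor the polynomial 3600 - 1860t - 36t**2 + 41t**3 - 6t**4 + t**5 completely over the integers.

(t + 5)(t - 2)(t - 6)(t**2 - 3t + 60)

Among the possible rational roots, t = 6 is a root, so (t - 6) is a factor; dividing leaves t**4 + 41t**2 + 210t - 600.
Next, t = -5 is a root, so (t + 5) divides it; the quotient is t**3 - 5t**2 + 66t - 120.
Next, t = 2 is a root, so (t - 2) is a factor; dividing leaves t**2 - 3t + 60.
The quadratic t**2 - 3t + 60 has discriminant -231 < 0 and is irreducible over ℤ.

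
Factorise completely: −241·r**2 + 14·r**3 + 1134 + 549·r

(2·r − 9)·(7·r + 9)·(r − 14)

By the rational root theorem, r = 9/2 is a root, so (2·r − 9) is a factor; dividing leaves 7·r**2 − 89·r − 126.
The remaining quadratic factors as (7·r + 9)(r − 14).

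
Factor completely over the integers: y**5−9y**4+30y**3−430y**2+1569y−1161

(y−1)(y−3)(y−9)(y**2+4y+43)

Trying the rational-root candidates, y = 3 is a root, so (y−3) divides it; the quotient is y**4−6y**3+12y**2−394y+387.
Then y = 9 is a root, so (y−9) is a factor; dividing leaves y**3+3y**2+39y−43.
Continuing, y = 1 is a root, so (y−1) divides it; the quotient is y**2+4y+43.
The quadratic y**2+4y+43 has discriminant −156 < 0 and is irreducible over ℤ.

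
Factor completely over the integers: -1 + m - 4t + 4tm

Group as (4tm - 4t) + (m - 1) = 4t(m - 1) + (m - 1).
Both groups share the factor (m - 1).

(4t + 1)(m - 1)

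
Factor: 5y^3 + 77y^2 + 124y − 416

By the rational root theorem, y = 8/5 is a root, so (5y − 8) divides it; the quotient is y^2 + 17y + 52.
The remaining quadratic factors as (y + 4)(y + 13).

(5y − 8)(y + 13)(y + 4)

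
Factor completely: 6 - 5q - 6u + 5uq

Group as (5uq - 6u) + (-5q + 6) = u(5q - 6) - (5q - 6).
Both groups share the factor (5q - 6).

(5q - 6)(u - 1)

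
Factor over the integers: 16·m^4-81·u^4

(2·m)⁴ − (3·u)⁴ = ((2·m)² − (3·u)²)((2·m)² + (3·u)²); the first factor splits again, the second (4·m^2+9·u^2) is irreducible.

(2·m+3·u)·(2·m-3·u)·(4·m^2+9·u^2)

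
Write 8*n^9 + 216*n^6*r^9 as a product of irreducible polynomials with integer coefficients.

Every term has a factor of 8*n^6; factoring it out leaves n^3 + 27*r^9.
Recognize a sum of cubes with the parts 3*r^3 and n.

8*n^6*(n + 3*r^3)*(n^2 - 3*n*r^3 + 9*r^6)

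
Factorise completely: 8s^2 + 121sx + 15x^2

Group: s(8s + x) + 15x(8s + x); both groups contain (8s + x).

(8s + x)(s + 15x)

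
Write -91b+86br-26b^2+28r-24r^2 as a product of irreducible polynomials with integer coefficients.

Group: -13b(2b-6r+7) + 4r(2b-6r+7); both groups contain (2b-6r+7).

-(13b-4r)(2b-6r+7)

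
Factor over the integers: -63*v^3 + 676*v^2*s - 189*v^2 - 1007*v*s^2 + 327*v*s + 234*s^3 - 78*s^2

Group: v*(-63*v^2 + 109*v*s - 26*s^2) + (-9*s + 3)*(-63*v^2 + 109*v*s - 26*s^2); both groups contain (-63*v^2 + 109*v*s - 26*s^2), so (v - 9*s + 3) is a factor with cofactor -63*v^2 + 109*v*s - 26*s^2.
The cofactor groups again: -63*v^2 + 109*v*s - 26*s^2 = -7*v*(9*v - 13*s) + 2*s*(9*v - 13*s); both groups contain (9*v - 13*s), giving -(7*v - 2*s)*(9*v - 13*s).

-(9*v - 13*s)*(7*v - 2*s)*(v - 9*s + 3)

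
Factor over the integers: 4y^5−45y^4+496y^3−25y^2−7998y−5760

(4y+3)(y+3)(y−5)(y^2−10y+128)

Trying the rational-root candidates, y = −3 is a root, so (y+3) divides it; the quotient is 4y^4−57y^3+667y^2−2026y−1920.
Then y = 5 is a root, so (y−5) divides it; the quotient is 4y^3−37y^2+482y+384.
Then y = −3/4 is a root, so (4y+3) divides it; the quotient is y^2−10y+128.
The quadratic y^2−10y+128 has discriminant −412 < 0 and is irreducible over ℤ.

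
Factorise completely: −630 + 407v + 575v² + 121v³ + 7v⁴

Trying the rational-root candidates, v = −7 is a root, so (v + 7) is a factor; dividing leaves 7v³ + 72v² + 71v − 90.
Then v = −9 is a root, giving the factor (v + 9) and quotient 7v² + 9v − 10.
The remaining quadratic factors as (v + 2)(7v − 5).

(7v − 5)(v + 2)(v + 7)(v + 9)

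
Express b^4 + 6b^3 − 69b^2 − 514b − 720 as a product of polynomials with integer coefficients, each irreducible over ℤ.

(b + 2)(b + 5)(b + 8)(b − 9)

Testing divisors of the constant over divisors of the leading coefficient, b = 9 is a root, so (b − 9) divides it; the quotient is b^3 + 15b^2 + 66b + 80.
Next, b = −5 is a root, so (b + 5) divides it; the quotient is b^2 + 10b + 16.
The remaining quadratic factors as (b + 8)(b + 2).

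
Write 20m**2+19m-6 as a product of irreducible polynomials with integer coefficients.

Need a pair with product 20·(-6) = -120 and sum 19: that's 24 and -5.
Split the middle term: 20m**2+24m - 5m-6 = 4m(5m+6) - (5m+6).

(4m-1)(5m+6)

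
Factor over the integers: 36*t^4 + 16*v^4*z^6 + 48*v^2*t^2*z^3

Pull out the common factor 4, leaving 4*v^4*z^6 + 12*v^2*t^2*z^3 + 9*t^4.
Recognize a perfect-square trinomial with the parts 2*v^2*z^3 and 3*t^2.

4*(2*v^2*z^3 + 3*t^2)^2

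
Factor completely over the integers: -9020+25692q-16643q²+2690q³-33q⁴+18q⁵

(2q-1)(3q-11)(3q-5)(q²+4q+164)

Testing divisors of the constant over divisors of the leading coefficient, q = 11/3 is a root, giving the factor (3q-11) and quotient 6q⁴+11q³+937q²-2112q+820.
Then q = 1/2 is a root, giving the factor (2q-1) and quotient 3q³+7q²+472q-820.
Continuing, q = 5/3 is a root, giving the factor (3q-5) and quotient q²+4q+164.
The quadratic q²+4q+164 has discriminant -640 < 0 and is irreducible over ℤ.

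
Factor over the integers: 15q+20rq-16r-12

(4r+3)(5q-4)

Group as (20rq-16r) + (15q-12) = 4r(5q-4) + 3(5q-4).
Both groups share the factor (5q-4).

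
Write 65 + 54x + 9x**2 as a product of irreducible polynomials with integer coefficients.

(3x + 13)(3x + 5)

Need a pair with product 9·65 = 585 and sum 54: that's 15 and 39.
Split the middle term: 9x**2 + 15x + 39x + 65 = 3x(3x + 5) + 13(3x + 5).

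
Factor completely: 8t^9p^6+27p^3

p^3(2t^3p+3)(4t^6p^2−6t^3p+9)

Factor out p^3 first: what remains is 8t^9p^3+27.
Recognize a sum of cubes with the parts 2t^3p and 3.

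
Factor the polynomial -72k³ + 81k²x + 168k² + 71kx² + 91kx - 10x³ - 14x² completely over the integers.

-(3k + 2x)(3k - 5x - 7)(8k - x)

Group: 8k(-9k² + 9kx + 21k + 10x² + 14x) - x(-9k² + 9kx + 21k + 10x² + 14x); both groups contain (-9k² + 9kx + 21k + 10x² + 14x), so (8k - x) is a factor with cofactor -9k² + 9kx + 21k + 10x² + 14x.
The cofactor groups again: -9k² + 9kx + 21k + 10x² + 14x = -3k(3k - 5x - 7) - 2x(3k - 5x - 7); both groups contain (3k - 5x - 7), giving -(3k + 2x)(3k - 5x - 7).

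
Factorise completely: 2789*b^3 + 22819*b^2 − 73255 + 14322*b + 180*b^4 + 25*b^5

Trying the rational-root candidates, b = 7/5 is a root, so (5*b − 7) is a factor; dividing leaves 5*b^4 + 43*b^3 + 618*b^2 + 5429*b + 10465.
Next, b = −7 is a root, so (b + 7) divides it; the quotient is 5*b^3 + 8*b^2 + 562*b + 1495.
Then b = −13/5 is a root, so (5*b + 13) is a factor; dividing leaves b^2 − b + 115.
The quadratic b^2 − b + 115 has discriminant −459 < 0 and is irreducible over ℤ.

(5*b + 13)*(5*b − 7)*(b + 7)*(b^2 − b + 115)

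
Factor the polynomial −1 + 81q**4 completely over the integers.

(3q + 1)(3q − 1)(9q**2 + 1)

Write as (9q**2)² − (1)², then factor 9q**2 − 1 once more.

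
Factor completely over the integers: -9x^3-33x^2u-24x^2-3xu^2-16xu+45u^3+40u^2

Group: 3x(-3x^2-2xu+5u^2) + (9u+8)(-3x^2-2xu+5u^2); both groups contain (-3x^2-2xu+5u^2), so (3x+9u+8) is a factor with cofactor -3x^2-2xu+5u^2.
The cofactor groups again: -3x^2-2xu+5u^2 = -x(3x+5u) + u(3x+5u); both groups contain (3x+5u), giving -(x-u)(3x+5u).

-(x-u)(3x+5u)(3x+9u+8)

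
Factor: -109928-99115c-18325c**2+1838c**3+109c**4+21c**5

By the rational root theorem, c = 8 is a root, so (c-8) is a factor; dividing leaves 21c**4+277c**3+4054c**2+14107c+13741.
Next, c = -13/7 is a root, so (7c+13) is a factor; dividing leaves 3c**3+34c**2+516c+1057.
Next, c = -7/3 is a root, so (3c+7) is a factor; dividing leaves c**2+9c+151.
The quadratic c**2+9c+151 has discriminant -523 < 0 and is irreducible over ℤ.

(3c+7)(7c+13)(c-8)(c**2+9c+151)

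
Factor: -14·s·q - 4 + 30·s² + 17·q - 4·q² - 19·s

Group: 5·s·(6·s - 4·q + 1) + (q - 4)·(6·s - 4·q + 1); both groups contain (6·s - 4·q + 1).

(6·s - 4·q + 1)·(5·s + q - 4)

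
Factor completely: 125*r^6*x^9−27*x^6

x^6*(5*r^2*x−3)*(25*r^4*x^2+15*r^2*x+9)

Factor out x^6 first: what remains is 125*r^6*x^3−27.
Recognize a difference of cubes with the parts 5*r^2*x and 3.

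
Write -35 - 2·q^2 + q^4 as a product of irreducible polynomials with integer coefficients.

Substitute u = q^2 to get a quadratic in u, then factor.
q^2 - 7 is irreducible over ℤ (7 is not a perfect square).
q^2 + 5 is irreducible over ℤ (always positive, so no real roots).

(q^2 + 5)·(q^2 - 7)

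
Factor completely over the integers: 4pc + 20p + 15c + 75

(4p + 15)(c + 5)

Group as (4pc + 20p) + (15c + 75) = 4p(c + 5) + 15(c + 5).
Both groups share the factor (c + 5).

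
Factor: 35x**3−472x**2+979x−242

(5x−11)(7x−2)(x−11)

Testing divisors of the constant over divisors of the leading coefficient, x = 11 is a root, so (x−11) divides it; the quotient is 35x**2−87x+22.
The remaining quadratic factors as (5x−11)(7x−2).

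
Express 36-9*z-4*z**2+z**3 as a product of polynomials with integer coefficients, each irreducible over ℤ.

(z+3)*(z-3)*(z-4)

Testing divisors of the constant over divisors of the leading coefficient, z = 3 is a root, so (z-3) divides it; the quotient is z**2-z-12.
The remaining quadratic factors as (z-4)(z+3).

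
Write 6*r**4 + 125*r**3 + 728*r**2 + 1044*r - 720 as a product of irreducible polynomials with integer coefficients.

(2*r - 1)*(3*r + 10)*(r + 12)*(r + 6)

Testing divisors of the constant over divisors of the leading coefficient, r = -6 is a root, so (r + 6) is a factor; dividing leaves 6*r**3 + 89*r**2 + 194*r - 120.
Next, r = -10/3 is a root, so (3*r + 10) divides it; the quotient is 2*r**2 + 23*r - 12.
The remaining quadratic factors as (2*r - 1)(r + 12).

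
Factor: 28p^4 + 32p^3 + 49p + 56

Group as (28p^4 + 49p) + (32p^3 + 56) = 7p(4p^3 + 7) + 8(4p^3 + 7).
Both groups share the factor (4p^3 + 7).

(7p + 8)(4p^3 + 7)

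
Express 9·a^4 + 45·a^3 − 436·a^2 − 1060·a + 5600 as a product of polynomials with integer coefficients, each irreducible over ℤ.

(3·a − 10)·(3·a − 14)·(a + 5)·(a + 8)

Among the possible rational roots, a = −8 is a root, giving the factor (a + 8) and quotient 9·a^3 − 27·a^2 − 220·a + 700.
Then a = −5 is a root, so (a + 5) divides it; the quotient is 9·a^2 − 72·a + 140.
The remaining quadratic factors as (3·a − 14)(3·a − 10).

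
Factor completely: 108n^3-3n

Pull out the common factor 3n; 36n^2-1 is a difference of squares.

3n(6n+1)(6n-1)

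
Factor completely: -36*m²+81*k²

Pull out the common factor 9; 9*k²-4*m² is a difference of squares.

9*(3*k+2*m)*(3*k-2*m)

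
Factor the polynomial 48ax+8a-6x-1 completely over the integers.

(6x+1)(8a-1)

Group as (48ax+8a) + (-6x-1) = 8a(6x+1) - (6x+1).
Both groups share the factor (6x+1).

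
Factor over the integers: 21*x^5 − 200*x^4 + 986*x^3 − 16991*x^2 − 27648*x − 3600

(3*x + 4)*(7*x + 1)*(x − 12)*(x^2 + x + 75)

Trying the rational-root candidates, x = −4/3 is a root, giving the factor (3*x + 4) and quotient 7*x^4 − 76*x^3 + 430*x^2 − 6237*x − 900.
Next, x = −1/7 is a root, so (7*x + 1) divides it; the quotient is x^3 − 11*x^2 + 63*x − 900.
Then x = 12 is a root, so (x − 12) is a factor; dividing leaves x^2 + x + 75.
The quadratic x^2 + x + 75 has discriminant −299 < 0 and is irreducible over ℤ.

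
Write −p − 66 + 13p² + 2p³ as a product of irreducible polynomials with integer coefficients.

Among the possible rational roots, p = −3 is a root, so (p + 3) divides it; the quotient is 2p² + 7p − 22.
The remaining quadratic factors as (p − 2)(2p + 11).

(2p + 11)(p + 3)(p − 2)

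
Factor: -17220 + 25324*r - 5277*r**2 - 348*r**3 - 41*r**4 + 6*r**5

Trying the rational-root candidates, r = 14 is a root, so (r - 14) is a factor; dividing leaves 6*r**4 + 43*r**3 + 254*r**2 - 1721*r + 1230.
Next, r = 5/6 is a root, so (6*r - 5) is a factor; dividing leaves r**3 + 8*r**2 + 49*r - 246.
Continuing, r = 3 is a root, so (r - 3) is a factor; dividing leaves r**2 + 11*r + 82.
The quadratic r**2 + 11*r + 82 has discriminant -207 < 0 and is irreducible over ℤ.

(6*r - 5)*(r - 14)*(r - 3)*(r**2 + 11*r + 82)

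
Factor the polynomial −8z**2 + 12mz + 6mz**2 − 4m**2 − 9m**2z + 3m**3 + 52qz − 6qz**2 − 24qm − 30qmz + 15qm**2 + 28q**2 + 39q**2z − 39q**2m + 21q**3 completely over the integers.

Group: q(21q**2 − 18qm − 3qz + 28q − 3m**2 + 3mz + 4m − 4z) + (−m + 2z)(21q**2 − 18qm − 3qz + 28q − 3m**2 + 3mz + 4m − 4z); both groups contain (21q**2 − 18qm − 3qz + 28q − 3m**2 + 3mz + 4m − 4z), so (q − m + 2z) is a factor with cofactor 21q**2 − 18qm − 3qz + 28q − 3m**2 + 3mz + 4m − 4z.
The cofactor groups again: 21q**2 − 18qm − 3qz + 28q − 3m**2 + 3mz + 4m − 4z = 7q(3q − 3m + 4) + (m − z)(3q − 3m + 4); both groups contain (3q − 3m + 4), giving (7q + m − z)(3q − 3m + 4).

(3q − 3m + 4)(q − m + 2z)(7q + m − z)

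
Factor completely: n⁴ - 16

(n + 2)(n - 2)(n² + 4)

Substitute u = n² to get a quadratic in u, then factor.
n² + 4 is irreducible over ℤ (sum of squares).
n² - 4 is a difference of squares.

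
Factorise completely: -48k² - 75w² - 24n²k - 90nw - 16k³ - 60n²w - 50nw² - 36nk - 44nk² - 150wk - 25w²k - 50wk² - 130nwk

-(5w + 2k)(6n + 5w + 8k)(2n + k + 3)

Group: 2n(-30nw - 12nk - 25w² - 50wk - 16k²) + (k + 3)(-30nw - 12nk - 25w² - 50wk - 16k²); both groups contain (-30nw - 12nk - 25w² - 50wk - 16k²), so (2n + k + 3) is a factor with cofactor -30nw - 12nk - 25w² - 50wk - 16k².
The cofactor groups again: -30nw - 12nk - 25w² - 50wk - 16k² = -6n(5w + 2k) + (-5w - 8k)(5w + 2k); both groups contain (5w + 2k), giving -(6n + 5w + 8k)(5w + 2k).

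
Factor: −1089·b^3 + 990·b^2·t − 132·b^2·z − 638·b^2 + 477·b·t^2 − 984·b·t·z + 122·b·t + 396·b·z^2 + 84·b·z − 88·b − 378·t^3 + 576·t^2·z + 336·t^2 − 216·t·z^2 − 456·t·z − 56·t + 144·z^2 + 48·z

−(11·b + 7·t − 6·z)·(11·b − 6·t + 4)·(9·b − 9·t + 6·z + 2)

Group: 11·b·(−99·b^2 + 36·b·t − 12·b·z − 22·b + 63·t^2 − 96·t·z − 14·t + 36·z^2 + 12·z) + (−6·t + 4)·(−99·b^2 + 36·b·t − 12·b·z − 22·b + 63·t^2 − 96·t·z − 14·t + 36·z^2 + 12·z); both groups contain (−99·b^2 + 36·b·t − 12·b·z − 22·b + 63·t^2 − 96·t·z − 14·t + 36·z^2 + 12·z), so (11·b − 6·t + 4) is a factor with cofactor −99·b^2 + 36·b·t − 12·b·z − 22·b + 63·t^2 − 96·t·z − 14·t + 36·z^2 + 12·z.
The cofactor groups again: −99·b^2 + 36·b·t − 12·b·z − 22·b + 63·t^2 − 96·t·z − 14·t + 36·z^2 + 12·z = −9·b·(11·b + 7·t − 6·z) + (9·t − 6·z − 2)·(11·b + 7·t − 6·z); both groups contain (11·b + 7·t − 6·z), giving −(9·b − 9·t + 6·z + 2)·(11·b + 7·t − 6·z).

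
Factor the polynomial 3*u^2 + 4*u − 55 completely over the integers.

(3*u − 11)*(u + 5)

Need a pair with product 3·(−55) = −165 and sum 4: that's −11 and 15.
Split the middle term: 3*u^2 − 11*u + 15*u − 55 = u*(3*u − 11) + 5*(3*u − 11).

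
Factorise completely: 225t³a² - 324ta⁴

9a²t(5t - 6a)(5t + 6a)

Factor out 9ta², leaving 25t² - 36a², which is a difference of two squares.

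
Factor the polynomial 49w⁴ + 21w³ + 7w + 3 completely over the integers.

Group as (49w⁴ + 7w) + (21w³ + 3) = 7w(7w³ + 1) + 3(7w³ + 1).
Both groups share the factor (7w³ + 1).

(7w + 3)(7w³ + 1)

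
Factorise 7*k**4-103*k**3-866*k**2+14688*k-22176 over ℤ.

Trying the rational-root candidates, k = 14 is a root, giving the factor (k-14) and quotient 7*k**3-5*k**2-936*k+1584.
Then k = 12/7 is a root, so (7*k-12) divides it; the quotient is k**2+k-132.
The remaining quadratic factors as (k-11)(k+12).

(7*k-12)*(k+12)*(k-11)*(k-14)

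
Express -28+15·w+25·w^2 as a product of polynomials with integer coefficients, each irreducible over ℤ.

Need a pair with product 25·(-28) = -700 and sum 15: that's -20 and 35.
Split the middle term: 25·w^2-20·w + 35·w-28 = 5·w·(5·w-4) + 7·(5·w-4).

(5·w+7)·(5·w-4)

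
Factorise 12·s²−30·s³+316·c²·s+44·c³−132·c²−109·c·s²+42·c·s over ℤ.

(11·c+2·s)·(2·c+15·s−6)·(2·c−s)

Group: 11·c·(4·c²+28·c·s−12·c−15·s²+6·s) + 2·s·(4·c²+28·c·s−12·c−15·s²+6·s); both groups contain (4·c²+28·c·s−12·c−15·s²+6·s), so (11·c+2·s) is a factor with cofactor 4·c²+28·c·s−12·c−15·s²+6·s.
The cofactor groups again: 4·c²+28·c·s−12·c−15·s²+6·s = 2·c·(2·c+15·s−6) − s·(2·c+15·s−6); both groups contain (2·c+15·s−6), giving (2·c−s)·(2·c+15·s−6).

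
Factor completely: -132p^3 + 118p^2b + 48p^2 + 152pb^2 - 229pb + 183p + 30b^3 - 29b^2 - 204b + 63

-(6p - 10b + 3)(11p + 3b + 7)(2p + b - 3)

Group: 2p(-66p^2 + 92pb - 75p + 30b^2 + 61b - 21) + (b - 3)(-66p^2 + 92pb - 75p + 30b^2 + 61b - 21); both groups contain (-66p^2 + 92pb - 75p + 30b^2 + 61b - 21), so (2p + b - 3) is a factor with cofactor -66p^2 + 92pb - 75p + 30b^2 + 61b - 21.
The cofactor groups again: -66p^2 + 92pb - 75p + 30b^2 + 61b - 21 = -11p(6p - 10b + 3) + (-3b - 7)(6p - 10b + 3); both groups contain (6p - 10b + 3), giving -(11p + 3b + 7)(6p - 10b + 3).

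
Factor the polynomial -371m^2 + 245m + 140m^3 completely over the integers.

Pull out the common factor 7m, then factor the remaining trinomial.

7m(4m - 5)(5m - 7)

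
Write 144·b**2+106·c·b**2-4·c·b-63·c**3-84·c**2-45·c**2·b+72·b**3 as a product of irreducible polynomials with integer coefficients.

-(7·c-9·b)·(3·c+2·b+4)·(3·c+4·b)

Group: 3·c·(-21·c**2+13·c·b-28·c+18·b**2+36·b) + 4·b·(-21·c**2+13·c·b-28·c+18·b**2+36·b); both groups contain (-21·c**2+13·c·b-28·c+18·b**2+36·b), so (3·c+4·b) is a factor with cofactor -21·c**2+13·c·b-28·c+18·b**2+36·b.
The cofactor groups again: -21·c**2+13·c·b-28·c+18·b**2+36·b = -7·c·(3·c+2·b+4) + 9·b·(3·c+2·b+4); both groups contain (3·c+2·b+4), giving -(7·c-9·b)·(3·c+2·b+4).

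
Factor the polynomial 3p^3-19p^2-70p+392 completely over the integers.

(3p+14)(p-4)(p-7)

Trying the rational-root candidates, p = 7 is a root, giving the factor (p-7) and quotient 3p^2+2p-56.
The remaining quadratic factors as (3p+14)(p-4).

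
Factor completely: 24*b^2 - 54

Every term has a factor of 6. Then 4*b^2 - 9 = (2*b)² − (3)².

6*(2*b + 3)*(2*b - 3)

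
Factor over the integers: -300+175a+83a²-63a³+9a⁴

Trying the rational-root candidates, a = -5/3 is a root, so (3a+5) divides it; the quotient is 3a³-26a²+71a-60.
Continuing, a = 4 is a root, giving the factor (a-4) and quotient 3a²-14a+15.
The remaining quadratic factors as (a-3)(3a-5).

(3a+5)(3a-5)(a-3)(a-4)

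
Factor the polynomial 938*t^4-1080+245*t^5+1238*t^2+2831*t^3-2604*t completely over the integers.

Among the possible rational roots, t = 6/7 is a root, giving the factor (7*t-6) and quotient 35*t^4+164*t^3+545*t^2+644*t+180.
Then t = -9/7 is a root, so (7*t+9) is a factor; dividing leaves 5*t^3+17*t^2+56*t+20.
Continuing, t = -2/5 is a root, so (5*t+2) divides it; the quotient is t^2+3*t+10.
The quadratic t^2+3*t+10 has discriminant -31 < 0 and is irreducible over ℤ.

(5*t+2)*(7*t+9)*(7*t-6)*(t^2+3*t+10)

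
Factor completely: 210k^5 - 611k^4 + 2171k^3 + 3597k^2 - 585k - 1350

(5k - 3)(6k + 5)(7k + 6)(k^2 - 4k + 15)

Testing divisors of the constant over divisors of the leading coefficient, k = 3/5 is a root, so (5k - 3) divides it; the quotient is 42k^4 - 97k^3 + 376k^2 + 945k + 450.
Continuing, k = -6/7 is a root, giving the factor (7k + 6) and quotient 6k^3 - 19k^2 + 70k + 75.
Next, k = -5/6 is a root, giving the factor (6k + 5) and quotient k^2 - 4k + 15.
The quadratic k^2 - 4k + 15 has discriminant -44 < 0 and is irreducible over ℤ.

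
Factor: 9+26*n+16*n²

(2*n+1)*(8*n+9)

Need a pair with product 16·9 = 144 and sum 26: that's 18 and 8.
Split the middle term: 16*n²+18*n + 8*n+9 = 2*n*(8*n+9) + (8*n+9).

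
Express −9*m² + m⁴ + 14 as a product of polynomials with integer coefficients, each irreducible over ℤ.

(m² − 2)*(m² − 7)

Substitute u = m² to get a quadratic in u, then factor.
m² − 2 is irreducible over ℤ (2 is not a perfect square).
m² − 7 is irreducible over ℤ (7 is not a perfect square).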